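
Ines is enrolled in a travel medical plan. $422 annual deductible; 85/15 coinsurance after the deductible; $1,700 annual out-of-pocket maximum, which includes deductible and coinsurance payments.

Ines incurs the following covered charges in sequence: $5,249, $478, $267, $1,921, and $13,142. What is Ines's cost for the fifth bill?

$154.05

Claim 1 — $5,249: deductible takes $422, $4,827 remains; coinsurance $4,827 × 15% = $724.05. Traveler owes $1,146.05 (running OOP $1,146.05).
Claim 2 — $478: deductible already satisfied, so traveler's share is 15% × $478 = $71.70. Traveler owes $71.70 (running OOP $1,217.75).
Claim 3 — $267: 15% coinsurance on $267 = $40.05. Cost to traveler: $40.05. OOP to date $1,257.80.
Claim 4 — $1,921: deductible met; 15% of $1,921 = $288.15. Traveler pays $288.15; OOP now $1,545.95.
Claim 5 — $13,142: 15% coinsurance on $13,142 = $1,971.30. OOP would hit $3,517.25 > $1,700, so the cap limits the traveler to $1,700 − $1,545.95 = $154.05.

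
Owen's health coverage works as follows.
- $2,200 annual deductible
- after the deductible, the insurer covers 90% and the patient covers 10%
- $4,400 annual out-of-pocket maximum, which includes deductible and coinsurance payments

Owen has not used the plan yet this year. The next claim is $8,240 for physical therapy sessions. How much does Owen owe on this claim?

Deductible not yet touched, so the first $2,200 of the bill goes to the deductible.
That leaves $8,240 − $2,200 = $6,040 for coinsurance.
Coinsurance: $6,040 × 10% = $604.
That puts the patient's cost at $2,200 + $604 = $2,804 before any cap.
Cumulative spending $0 + $2,804 = $2,804 stays under the $4,400 maximum.

$2,804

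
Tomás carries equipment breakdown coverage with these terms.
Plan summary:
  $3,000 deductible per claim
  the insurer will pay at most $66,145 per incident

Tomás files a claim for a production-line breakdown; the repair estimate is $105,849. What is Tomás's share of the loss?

$39,704

Less the $3,000 deductible: $105,849 − $3,000 = $102,849.
Since $102,849 > $66,145, the payout is capped at $66,145.
Business owner's share is the uncovered remainder: $105,849 − $66,145 = $39,704.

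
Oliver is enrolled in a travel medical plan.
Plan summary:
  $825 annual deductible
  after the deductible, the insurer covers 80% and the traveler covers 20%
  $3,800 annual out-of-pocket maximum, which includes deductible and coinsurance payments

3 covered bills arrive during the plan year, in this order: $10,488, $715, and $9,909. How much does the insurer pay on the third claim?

$9,009.60

Claim 1 ($10,488): deductible takes $825, $9,663 remains; traveler's 20% is $1,932.60. Traveler owes $2,757.60 (running OOP $2,757.60). Insurer: $10,488 − $2,757.60 = $7,730.40.
Claim 2 ($715): deductible met; 20% of $715 = $143. Cost to traveler: $143. OOP to date $2,900.60. Plan pays $715 − $143 = $572.
Claim 3 ($9,909): 20% coinsurance on $9,909 = $1,981.80. That would push OOP to $4,882.40, over the $3,800 cap, so traveler pays $3,800 − $2,900.60 = $899.40. Plan pays $9,909 − $899.40 = $9,009.60.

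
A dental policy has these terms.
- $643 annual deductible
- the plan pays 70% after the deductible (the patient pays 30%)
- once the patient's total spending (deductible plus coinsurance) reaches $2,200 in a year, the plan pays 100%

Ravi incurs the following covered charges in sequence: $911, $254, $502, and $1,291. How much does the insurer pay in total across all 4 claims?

#1 ($911): deductible takes $643, $268 remains; coinsurance $268 × 30% = $80.40. Patient pays $723.40; OOP now $723.40. Plan pays $911 − $723.40 = $187.60.
#2 ($254): deductible already satisfied, so patient's share is 30% × $254 = $76.20. Patient pays $76.20; OOP now $799.60. Insurer: $254 − $76.20 = $177.80.
#3 ($502): deductible met; 30% of $502 = $150.60. Cost to patient: $150.60. OOP to date $950.20. Plan pays $502 − $150.60 = $351.40.
#4 ($1,291): deductible already satisfied, so patient's share is 30% × $1,291 = $387.30. Patient owes $387.30 (running OOP $1,337.50). Plan pays $1,291 − $387.30 = $903.70.
Insurer total = bills − patient's total = $2,958 − $1,337.50 = $1,620.50.

$1,620.50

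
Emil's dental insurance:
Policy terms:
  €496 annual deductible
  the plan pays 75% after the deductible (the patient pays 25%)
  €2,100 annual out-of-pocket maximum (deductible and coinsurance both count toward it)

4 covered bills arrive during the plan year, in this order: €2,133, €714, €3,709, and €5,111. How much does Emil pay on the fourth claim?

€89

#1 (€2,133): €496 to deductible, leaving €1,637; coinsurance €1,637 × 25% = €409.25. Patient pays €905.25; OOP now €905.25.
#2 (€714): deductible already satisfied, so patient's share is 25% × €714 = €178.50. Cost to patient: €178.50. OOP to date €1,083.75.
#3 (€3,709): 25% coinsurance on €3,709 = €927.25. Patient pays €927.25; OOP now €2,011.
#4 (€5,111): deductible met; 25% of €5,111 = €1,277.75. That would push OOP to €3,288.75, over the €2,100 cap, so patient pays €2,100 − €2,011 = €89.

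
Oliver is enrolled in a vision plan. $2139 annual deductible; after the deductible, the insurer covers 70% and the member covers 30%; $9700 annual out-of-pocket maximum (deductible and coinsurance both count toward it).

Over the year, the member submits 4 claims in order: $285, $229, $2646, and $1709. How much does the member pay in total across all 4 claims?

#1 ($285): all of it applies to the deductible. Member pays $285; OOP now $285.
#2 ($229): all of it applies to the deductible. Member pays $229; OOP now $514.
#3 ($2646): $1625 to deductible, leaving $1021; 30% of $1021 = $306.30. Cost to member: $1931.30. OOP to date $2445.30.
#4 ($1709): 30% coinsurance on $1709 = $512.70. Cost to member: $512.70. OOP to date $2958.
Summing the member's payments: $285 + $229 + $1931.30 + $512.70 = $2958.

$2958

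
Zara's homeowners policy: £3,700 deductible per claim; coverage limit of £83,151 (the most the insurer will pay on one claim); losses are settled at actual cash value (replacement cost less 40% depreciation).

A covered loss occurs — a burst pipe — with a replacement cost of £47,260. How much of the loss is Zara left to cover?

£22,604

Actual cash value after 40% depreciation: £47,260 × 60% = £28,356.
Subtract the deductible: £28,356 − £3,700 = £24,656.
£24,656 ≤ £83,151, so the limit doesn't bind; insurer pays £24,656.
Out of pocket: £47,260 − £24,656 = £22,604.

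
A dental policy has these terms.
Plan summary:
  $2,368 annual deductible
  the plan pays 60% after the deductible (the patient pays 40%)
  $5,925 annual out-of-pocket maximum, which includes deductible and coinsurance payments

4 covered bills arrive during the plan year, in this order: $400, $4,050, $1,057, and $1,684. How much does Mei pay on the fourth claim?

Bill 1, $400: all of it applies to the deductible. Patient pays $400; OOP now $400.
Bill 2, $4,050: $1,968 to deductible, leaving $2,082; coinsurance $2,082 × 40% = $832.80. Patient pays $2,800.80; OOP now $3,200.80.
Bill 3, $1,057: deductible met; 40% of $1,057 = $422.80. Patient owes $422.80 (running OOP $3,623.60).
Bill 4, $1,684: 40% coinsurance on $1,684 = $673.60. Cost to patient: $673.60. OOP to date $4,297.20.

$673.60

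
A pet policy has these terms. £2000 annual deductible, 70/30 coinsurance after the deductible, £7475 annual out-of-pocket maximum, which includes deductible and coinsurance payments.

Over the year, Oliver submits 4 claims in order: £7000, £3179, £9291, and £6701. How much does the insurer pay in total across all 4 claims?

£18696

#1 (£7000): £2000 to deductible, leaving £5000; owner's 30% is £1500. Cost to owner: £3500. OOP to date £3500. Plan pays £7000 − £3500 = £3500.
#2 (£3179): deductible already satisfied, so owner's share is 30% × £3179 = £953.70. Owner pays £953.70; OOP now £4453.70. Plan pays £3179 − £953.70 = £2225.30.
#3 (£9291): 30% coinsurance on £9291 = £2787.30. Owner pays £2787.30; OOP now £7241. Insurer: £9291 − £2787.30 = £6503.70.
#4 (£6701): deductible already satisfied, so owner's share is 30% × £6701 = £2010.30. OOP would hit £9251.30 > £7475, so the cap limits the owner to £7475 − £7241 = £234. Insurer: £6701 − £234 = £6467.
Insurer total = bills − owner's total = £26171 − £7475 = £18696.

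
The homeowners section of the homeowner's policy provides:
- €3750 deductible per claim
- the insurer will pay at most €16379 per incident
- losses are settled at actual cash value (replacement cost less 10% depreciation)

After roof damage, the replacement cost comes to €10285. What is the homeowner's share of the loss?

At 10% depreciation, ACV = €10285 − €1028.50 = €9256.50.
Subtract the deductible: €9256.50 − €3750 = €5506.50.
That's under the €16379 cap, so the insurer reimburses the full €5506.50.
Homeowner's share is the uncovered remainder: €10285 − €5506.50 = €4778.50.

€4778.50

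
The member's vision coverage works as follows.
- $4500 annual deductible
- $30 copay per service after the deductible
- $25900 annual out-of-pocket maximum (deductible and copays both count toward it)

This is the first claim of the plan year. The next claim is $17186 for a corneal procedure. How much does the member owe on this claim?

Deductible not yet touched, so the first $4500 of the bill goes to the deductible.
That leaves $17186 − $4500 = $12686 for the copay.
Copay on this service: $30.
Member responsibility before any cap: $4500 + $30 = $4530.
Cumulative spending $0 + $4530 = $4530 stays under the $25900 maximum.

$4530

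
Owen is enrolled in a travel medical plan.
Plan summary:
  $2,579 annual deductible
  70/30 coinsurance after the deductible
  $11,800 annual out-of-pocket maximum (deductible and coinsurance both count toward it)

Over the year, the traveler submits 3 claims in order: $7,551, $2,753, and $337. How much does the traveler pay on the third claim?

$101.10

#1 ($7,551): $2,579 to deductible, leaving $4,972; traveler's 30% is $1,491.60. Cost to traveler: $4,070.60. OOP to date $4,070.60.
#2 ($2,753): deductible already satisfied, so traveler's share is 30% × $2,753 = $825.90. Traveler pays $825.90; OOP now $4,896.50.
#3 ($337): deductible met; 30% of $337 = $101.10. Traveler pays $101.10; OOP now $4,997.60.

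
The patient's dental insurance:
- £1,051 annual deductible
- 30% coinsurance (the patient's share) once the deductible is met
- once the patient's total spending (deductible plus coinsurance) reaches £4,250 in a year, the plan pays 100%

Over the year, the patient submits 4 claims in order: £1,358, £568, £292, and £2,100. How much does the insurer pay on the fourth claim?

Claim 1 — £1,358: £1,051 finishes the deductible; £307 goes to coinsurance; coinsurance £307 × 30% = £92.10. Patient owes £1,143.10 (running OOP £1,143.10). Plan pays £1,358 − £1,143.10 = £214.90.
Claim 2 — £568: deductible already satisfied, so patient's share is 30% × £568 = £170.40. Patient pays £170.40; OOP now £1,313.50. Plan pays £568 − £170.40 = £397.60.
Claim 3 — £292: deductible met; 30% of £292 = £87.60. Cost to patient: £87.60. OOP to date £1,401.10. Plan pays £292 − £87.60 = £204.40.
Claim 4 — £2,100: deductible met; 30% of £2,100 = £630. Cost to patient: £630. OOP to date £2,031.10. Plan pays £2,100 − £630 = £1,470.

£1,470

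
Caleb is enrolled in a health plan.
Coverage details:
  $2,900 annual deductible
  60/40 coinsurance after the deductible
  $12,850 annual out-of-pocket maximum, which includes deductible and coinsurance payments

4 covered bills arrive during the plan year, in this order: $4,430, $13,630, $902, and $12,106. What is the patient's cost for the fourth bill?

Claim 1 ($4,430): deductible takes $2,900, $1,530 remains; coinsurance $1,530 × 40% = $612. Patient pays $3,512; OOP now $3,512.
Claim 2 ($13,630): deductible met; 40% of $13,630 = $5,452. Cost to patient: $5,452. OOP to date $8,964.
Claim 3 ($902): deductible met; 40% of $902 = $360.80. Cost to patient: $360.80. OOP to date $9,324.80.
Claim 4 ($12,106): 40% coinsurance on $12,106 = $4,842.40. That would push OOP to $14,167.20, over the $12,850 cap, so patient pays $12,850 − $9,324.80 = $3,525.20.

$3,525.20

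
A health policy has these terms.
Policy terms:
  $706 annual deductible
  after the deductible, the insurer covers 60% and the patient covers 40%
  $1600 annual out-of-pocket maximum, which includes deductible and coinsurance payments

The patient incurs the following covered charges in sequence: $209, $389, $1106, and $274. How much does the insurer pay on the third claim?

Claim 1 — $209: entire amount goes to the deductible. Patient owes $209 (running OOP $209). Plan pays $209 − $209 = $0.
Claim 2 — $389: fully absorbed by the deductible. Cost to patient: $389. OOP to date $598. Insurer: $389 − $389 = $0.
Claim 3 — $1106: $108 finishes the deductible; $998 goes to coinsurance; coinsurance $998 × 40% = $399.20. Patient pays $507.20; OOP now $1105.20. Plan pays $1106 − $507.20 = $598.80.

$598.80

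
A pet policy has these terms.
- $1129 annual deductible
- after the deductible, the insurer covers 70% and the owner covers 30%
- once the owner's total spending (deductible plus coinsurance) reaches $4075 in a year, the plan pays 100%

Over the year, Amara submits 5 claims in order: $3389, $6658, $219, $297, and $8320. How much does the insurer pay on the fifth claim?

Bill 1, $3389: deductible takes $1129, $2260 remains; owner's 30% is $678. Owner pays $1807; OOP now $1807. Plan pays $3389 − $1807 = $1582.
Bill 2, $6658: deductible already satisfied, so owner's share is 30% × $6658 = $1997.40. Owner pays $1997.40; OOP now $3804.40. Plan pays $6658 − $1997.40 = $4660.60.
Bill 3, $219: 30% coinsurance on $219 = $65.70. Cost to owner: $65.70. OOP to date $3870.10. Insurer: $219 − $65.70 = $153.30.
Bill 4, $297: deductible met; 30% of $297 = $89.10. Owner owes $89.10 (running OOP $3959.20). Insurer: $297 − $89.10 = $207.90.
Bill 5, $8320: deductible met; 30% of $8320 = $2496. That would push OOP to $6455.20, over the $4075 cap, so owner pays $4075 − $3959.20 = $115.80. Insurer: $8320 − $115.80 = $8204.20.

$8204.20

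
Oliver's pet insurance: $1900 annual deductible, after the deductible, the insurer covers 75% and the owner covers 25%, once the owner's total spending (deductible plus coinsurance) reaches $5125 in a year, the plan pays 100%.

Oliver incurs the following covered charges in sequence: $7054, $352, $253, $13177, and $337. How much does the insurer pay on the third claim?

Claim 1 ($7054): $1900 finishes the deductible; $5154 goes to coinsurance; owner's 25% is $1288.50. Cost to owner: $3188.50. OOP to date $3188.50. Plan pays $7054 − $3188.50 = $3865.50.
Claim 2 ($352): deductible met; 25% of $352 = $88. Cost to owner: $88. OOP to date $3276.50. Plan pays $352 − $88 = $264.
Claim 3 ($253): deductible met; 25% of $253 = $63.25. Cost to owner: $63.25. OOP to date $3339.75. Insurer: $253 − $63.25 = $189.75.

$189.75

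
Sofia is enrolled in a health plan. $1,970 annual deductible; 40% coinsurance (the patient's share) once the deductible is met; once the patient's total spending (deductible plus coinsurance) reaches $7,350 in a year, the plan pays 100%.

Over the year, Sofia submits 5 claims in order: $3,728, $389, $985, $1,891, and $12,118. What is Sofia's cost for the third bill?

Claim 1 ($3,728): deductible takes $1,970, $1,758 remains; coinsurance $1,758 × 40% = $703.20. Cost to patient: $2,673.20. OOP to date $2,673.20.
Claim 2 ($389): 40% coinsurance on $389 = $155.60. Patient pays $155.60; OOP now $2,828.80.
Claim 3 ($985): deductible met; 40% of $985 = $394. Cost to patient: $394. OOP to date $3,222.80.

$394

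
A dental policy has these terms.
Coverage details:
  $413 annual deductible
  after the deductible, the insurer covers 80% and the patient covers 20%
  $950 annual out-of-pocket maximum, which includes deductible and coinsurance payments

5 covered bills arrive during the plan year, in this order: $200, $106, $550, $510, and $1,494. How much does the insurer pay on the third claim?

Claim 1 ($200): entire amount goes to the deductible. Patient owes $200 (running OOP $200). Insurer: $200 − $200 = $0.
Claim 2 ($106): all of it applies to the deductible. Cost to patient: $106. OOP to date $306. Insurer: $106 − $106 = $0.
Claim 3 ($550): deductible takes $107, $443 remains; patient's 20% is $88.60. Patient owes $195.60 (running OOP $501.60). Insurer: $550 − $195.60 = $354.40.

$354.40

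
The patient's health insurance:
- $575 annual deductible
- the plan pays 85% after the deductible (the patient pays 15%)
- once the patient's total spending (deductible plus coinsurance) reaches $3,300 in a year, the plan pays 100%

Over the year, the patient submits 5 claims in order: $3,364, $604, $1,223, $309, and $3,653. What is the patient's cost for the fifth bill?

$547.95

Claim 1 — $3,364: $575 to deductible, leaving $2,789; 15% of $2,789 = $418.35. Cost to patient: $993.35. OOP to date $993.35.
Claim 2 — $604: 15% coinsurance on $604 = $90.60. Cost to patient: $90.60. OOP to date $1,083.95.
Claim 3 — $1,223: deductible already satisfied, so patient's share is 15% × $1,223 = $183.45. Patient pays $183.45; OOP now $1,267.40.
Claim 4 — $309: deductible met; 15% of $309 = $46.35. Patient owes $46.35 (running OOP $1,313.75).
Claim 5 — $3,653: deductible already satisfied, so patient's share is 15% × $3,653 = $547.95. Cost to patient: $547.95. OOP to date $1,861.70.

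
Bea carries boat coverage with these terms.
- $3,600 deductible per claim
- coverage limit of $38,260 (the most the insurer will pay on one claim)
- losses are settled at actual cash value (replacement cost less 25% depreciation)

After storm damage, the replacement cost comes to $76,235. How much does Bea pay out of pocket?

$37,975

Depreciate 25%: the covered value is $76,235 × 0.75 = $57,176.25.
Less the $3,600 deductible: $57,176.25 − $3,600 = $53,576.25.
Since $53,576.25 > $38,260, the payout is capped at $38,260.
The owner bears the rest of the original loss: $76,235 − $38,260 = $37,975.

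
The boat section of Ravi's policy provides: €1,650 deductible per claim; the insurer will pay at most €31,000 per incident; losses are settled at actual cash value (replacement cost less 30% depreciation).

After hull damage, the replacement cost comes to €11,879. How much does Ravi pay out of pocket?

€5,213.70

At 30% depreciation, ACV = €11,879 − €3,563.70 = €8,315.30.
Less the €1,650 deductible: €8,315.30 − €1,650 = €6,665.30.
That's under the €31,000 cap, so the insurer reimburses the full €6,665.30.
Out of pocket: €11,879 − €6,665.30 = €5,213.70.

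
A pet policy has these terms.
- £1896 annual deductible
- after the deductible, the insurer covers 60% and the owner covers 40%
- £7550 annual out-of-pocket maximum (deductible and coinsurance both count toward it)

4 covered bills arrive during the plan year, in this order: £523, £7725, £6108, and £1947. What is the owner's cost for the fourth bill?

Bill 1, £523: entire amount goes to the deductible. Owner owes £523 (running OOP £523).
Bill 2, £7725: deductible takes £1373, £6352 remains; 40% of £6352 = £2540.80. Owner owes £3913.80 (running OOP £4436.80).
Bill 3, £6108: 40% coinsurance on £6108 = £2443.20. Owner pays £2443.20; OOP now £6880.
Bill 4, £1947: deductible already satisfied, so owner's share is 40% × £1947 = £778.80. That would push OOP to £7658.80, over the £7550 cap, so owner pays £7550 − £6880 = £670.

£670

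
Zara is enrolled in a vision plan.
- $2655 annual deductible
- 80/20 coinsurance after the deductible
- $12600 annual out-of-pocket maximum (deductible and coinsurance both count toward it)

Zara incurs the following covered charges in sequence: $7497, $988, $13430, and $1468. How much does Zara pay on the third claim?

Bill 1, $7497: $2655 to deductible, leaving $4842; member's 20% is $968.40. Cost to member: $3623.40. OOP to date $3623.40.
Bill 2, $988: deductible met; 20% of $988 = $197.60. Member pays $197.60; OOP now $3821.
Bill 3, $13430: deductible met; 20% of $13430 = $2686. Member owes $2686 (running OOP $6507).

$2686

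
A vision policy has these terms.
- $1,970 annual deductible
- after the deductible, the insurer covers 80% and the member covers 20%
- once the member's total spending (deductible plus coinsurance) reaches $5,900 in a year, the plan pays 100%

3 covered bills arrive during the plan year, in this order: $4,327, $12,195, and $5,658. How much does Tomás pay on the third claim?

$1,019.60

Bill 1, $4,327: deductible takes $1,970, $2,357 remains; member's 20% is $471.40. Member pays $2,441.40; OOP now $2,441.40.
Bill 2, $12,195: 20% coinsurance on $12,195 = $2,439. Member pays $2,439; OOP now $4,880.40.
Bill 3, $5,658: 20% coinsurance on $5,658 = $1,131.60. That would push OOP to $6,012, over the $5,900 cap, so member pays $5,900 − $4,880.40 = $1,019.60.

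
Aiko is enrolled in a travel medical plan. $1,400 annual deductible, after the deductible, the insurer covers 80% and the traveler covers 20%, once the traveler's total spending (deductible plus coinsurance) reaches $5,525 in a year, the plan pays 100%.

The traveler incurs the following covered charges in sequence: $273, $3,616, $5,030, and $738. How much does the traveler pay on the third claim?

$1,006

#1 ($273): fully absorbed by the deductible. Cost to traveler: $273. OOP to date $273.
#2 ($3,616): deductible takes $1,127, $2,489 remains; coinsurance $2,489 × 20% = $497.80. Traveler owes $1,624.80 (running OOP $1,897.80).
#3 ($5,030): deductible already satisfied, so traveler's share is 20% × $5,030 = $1,006. Traveler pays $1,006; OOP now $2,903.80.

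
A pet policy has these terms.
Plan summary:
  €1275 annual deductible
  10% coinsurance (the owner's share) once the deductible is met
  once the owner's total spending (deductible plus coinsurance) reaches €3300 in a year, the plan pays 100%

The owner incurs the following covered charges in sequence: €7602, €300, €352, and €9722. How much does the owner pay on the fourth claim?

€972.20

Claim 1 — €7602: €1275 to deductible, leaving €6327; owner's 10% is €632.70. Owner owes €1907.70 (running OOP €1907.70).
Claim 2 — €300: deductible already satisfied, so owner's share is 10% × €300 = €30. Cost to owner: €30. OOP to date €1937.70.
Claim 3 — €352: deductible met; 10% of €352 = €35.20. Owner owes €35.20 (running OOP €1972.90).
Claim 4 — €9722: deductible met; 10% of €9722 = €972.20. Owner owes €972.20 (running OOP €2945.10).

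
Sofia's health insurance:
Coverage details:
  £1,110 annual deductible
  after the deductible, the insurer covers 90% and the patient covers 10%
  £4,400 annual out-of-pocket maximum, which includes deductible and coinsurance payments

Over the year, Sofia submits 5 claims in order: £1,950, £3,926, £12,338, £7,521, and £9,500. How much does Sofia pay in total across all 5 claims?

£4,400

Claim 1 (£1,950): deductible takes £1,110, £840 remains; coinsurance £840 × 10% = £84. Cost to patient: £1,194. OOP to date £1,194.
Claim 2 (£3,926): deductible met; 10% of £3,926 = £392.60. Patient pays £392.60; OOP now £1,586.60.
Claim 3 (£12,338): deductible met; 10% of £12,338 = £1,233.80. Patient pays £1,233.80; OOP now £2,820.40.
Claim 4 (£7,521): deductible already satisfied, so patient's share is 10% × £7,521 = £752.10. Cost to patient: £752.10. OOP to date £3,572.50.
Claim 5 (£9,500): deductible already satisfied, so patient's share is 10% × £9,500 = £950. Adding that to £3,572.50 gives £4,522.50, past the £4,400 cap; patient pays only £4,400 − £3,572.50 = £827.50.
Summing the patient's payments: £1,194 + £392.60 + £1,233.80 + £752.10 + £827.50 = £4,400.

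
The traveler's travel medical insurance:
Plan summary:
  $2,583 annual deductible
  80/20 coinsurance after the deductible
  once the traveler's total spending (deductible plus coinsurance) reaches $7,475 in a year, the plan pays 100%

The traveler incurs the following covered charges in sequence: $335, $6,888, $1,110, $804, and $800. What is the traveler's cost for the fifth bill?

Claim 1 — $335: all of it applies to the deductible. Traveler pays $335; OOP now $335.
Claim 2 — $6,888: $2,248 finishes the deductible; $4,640 goes to coinsurance; coinsurance $4,640 × 20% = $928. Cost to traveler: $3,176. OOP to date $3,511.
Claim 3 — $1,110: deductible met; 20% of $1,110 = $222. Traveler owes $222 (running OOP $3,733).
Claim 4 — $804: deductible already satisfied, so traveler's share is 20% × $804 = $160.80. Traveler pays $160.80; OOP now $3,893.80.
Claim 5 — $800: 20% coinsurance on $800 = $160. Cost to traveler: $160. OOP to date $4,053.80.

$160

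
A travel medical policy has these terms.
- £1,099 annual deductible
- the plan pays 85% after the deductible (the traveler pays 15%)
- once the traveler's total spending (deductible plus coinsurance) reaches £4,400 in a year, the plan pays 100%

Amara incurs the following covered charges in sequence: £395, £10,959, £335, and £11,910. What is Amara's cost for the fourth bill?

Claim 1 — £395: entire amount goes to the deductible. Cost to traveler: £395. OOP to date £395.
Claim 2 — £10,959: £704 finishes the deductible; £10,255 goes to coinsurance; traveler's 15% is £1,538.25. Traveler owes £2,242.25 (running OOP £2,637.25).
Claim 3 — £335: deductible already satisfied, so traveler's share is 15% × £335 = £50.25. Cost to traveler: £50.25. OOP to date £2,687.50.
Claim 4 — £11,910: deductible already satisfied, so traveler's share is 15% × £11,910 = £1,786.50. That would push OOP to £4,474, over the £4,400 cap, so traveler pays £4,400 − £2,687.50 = £1,712.50.

£1,712.50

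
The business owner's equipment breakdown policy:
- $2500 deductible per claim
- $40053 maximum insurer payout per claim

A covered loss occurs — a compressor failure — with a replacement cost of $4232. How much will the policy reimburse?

$1732

Less the $2500 deductible: $4232 − $2500 = $1732.
$1732 ≤ $40053, so the limit doesn't bind; insurer pays $1732.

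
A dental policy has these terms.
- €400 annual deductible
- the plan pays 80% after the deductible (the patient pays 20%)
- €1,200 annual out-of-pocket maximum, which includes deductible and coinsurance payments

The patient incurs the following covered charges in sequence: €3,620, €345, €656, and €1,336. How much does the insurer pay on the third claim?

Claim 1 (€3,620): deductible takes €400, €3,220 remains; patient's 20% is €644. Patient owes €1,044 (running OOP €1,044). Plan pays €3,620 − €1,044 = €2,576.
Claim 2 (€345): deductible already satisfied, so patient's share is 20% × €345 = €69. Cost to patient: €69. OOP to date €1,113. Plan pays €345 − €69 = €276.
Claim 3 (€656): 20% coinsurance on €656 = €131.20. That would push OOP to €1,244.20, over the €1,200 cap, so patient pays €1,200 − €1,113 = €87. Insurer: €656 − €87 = €569.

€569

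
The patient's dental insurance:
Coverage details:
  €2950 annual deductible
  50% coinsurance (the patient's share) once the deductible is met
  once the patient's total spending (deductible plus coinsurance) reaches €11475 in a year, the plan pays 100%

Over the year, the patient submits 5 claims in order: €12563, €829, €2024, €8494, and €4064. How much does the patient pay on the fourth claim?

€2292

Claim 1 — €12563: €2950 finishes the deductible; €9613 goes to coinsurance; patient's 50% is €4806.50. Patient owes €7756.50 (running OOP €7756.50).
Claim 2 — €829: deductible already satisfied, so patient's share is 50% × €829 = €414.50. Cost to patient: €414.50. OOP to date €8171.
Claim 3 — €2024: deductible met; 50% of €2024 = €1012. Patient pays €1012; OOP now €9183.
Claim 4 — €8494: 50% coinsurance on €8494 = €4247. OOP would hit €13430 > €11475, so the cap limits the patient to €11475 − €9183 = €2292.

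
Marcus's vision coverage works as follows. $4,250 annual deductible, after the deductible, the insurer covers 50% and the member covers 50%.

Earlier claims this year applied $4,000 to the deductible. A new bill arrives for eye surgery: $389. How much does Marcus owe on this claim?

$319.50

Remaining deductible: $4,250 − $4,000 = $250.
The remaining $139 (= $389 − $250) moves to coinsurance.
Coinsurance: $139 × 50% = $69.50.
That puts the member's cost at $250 + $69.50 = $319.50.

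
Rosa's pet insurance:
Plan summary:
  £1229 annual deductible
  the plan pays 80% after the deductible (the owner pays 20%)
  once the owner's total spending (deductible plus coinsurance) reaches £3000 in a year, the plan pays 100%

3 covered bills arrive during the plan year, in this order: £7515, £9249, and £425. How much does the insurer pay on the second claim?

#1 (£7515): £1229 finishes the deductible; £6286 goes to coinsurance; owner's 20% is £1257.20. Owner pays £2486.20; OOP now £2486.20. Insurer: £7515 − £2486.20 = £5028.80.
#2 (£9249): deductible already satisfied, so owner's share is 20% × £9249 = £1849.80. Adding that to £2486.20 gives £4336, past the £3000 cap; owner pays only £3000 − £2486.20 = £513.80. Insurer: £9249 − £513.80 = £8735.20.

£8735.20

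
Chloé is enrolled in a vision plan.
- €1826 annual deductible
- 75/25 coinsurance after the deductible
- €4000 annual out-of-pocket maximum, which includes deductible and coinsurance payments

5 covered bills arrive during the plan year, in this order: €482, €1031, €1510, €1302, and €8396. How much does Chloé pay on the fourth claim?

Claim 1 — €482: fully absorbed by the deductible. Cost to member: €482. OOP to date €482.
Claim 2 — €1031: all of it applies to the deductible. Cost to member: €1031. OOP to date €1513.
Claim 3 — €1510: €313 to deductible, leaving €1197; member's 25% is €299.25. Member owes €612.25 (running OOP €2125.25).
Claim 4 — €1302: 25% coinsurance on €1302 = €325.50. Cost to member: €325.50. OOP to date €2450.75.

€325.50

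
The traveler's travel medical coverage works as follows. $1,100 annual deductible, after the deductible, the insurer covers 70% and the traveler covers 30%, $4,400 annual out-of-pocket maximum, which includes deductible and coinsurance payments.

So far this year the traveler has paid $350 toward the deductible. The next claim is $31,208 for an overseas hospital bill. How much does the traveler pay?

$4,050

Remaining deductible: $1,100 − $350 = $750.
That leaves $31,208 − $750 = $30,458 for coinsurance.
30% of $30,458 = $9,137.40 falls to the traveler.
That puts the traveler's cost at $750 + $9,137.40 = $9,887.40 before any cap.
That would bring total out-of-pocket to $10,237.40, past the $4,400 cap. The traveler is capped at $4,400 − $350 = $4,050 on this claim.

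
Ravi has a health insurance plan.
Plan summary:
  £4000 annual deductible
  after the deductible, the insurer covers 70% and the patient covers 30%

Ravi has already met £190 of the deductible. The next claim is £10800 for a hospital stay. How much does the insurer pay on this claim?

£4893

Deductible still to meet: £4000 − £190 = £3810.
The remaining £6990 (= £10800 − £3810) moves to coinsurance.
Coinsurance: £6990 × 30% = £2097.
That puts the patient's cost at £3810 + £2097 = £5907.
The plan picks up £10800 − £5907 = £4893.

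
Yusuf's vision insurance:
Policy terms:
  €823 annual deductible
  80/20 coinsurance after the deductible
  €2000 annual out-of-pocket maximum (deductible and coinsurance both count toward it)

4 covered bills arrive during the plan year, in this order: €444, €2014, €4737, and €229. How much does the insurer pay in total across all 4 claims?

€5424

#1 (€444): entire amount goes to the deductible. Cost to member: €444. OOP to date €444. Plan pays €444 − €444 = €0.
#2 (€2014): €379 finishes the deductible; €1635 goes to coinsurance; member's 20% is €327. Cost to member: €706. OOP to date €1150. Insurer: €2014 − €706 = €1308.
#3 (€4737): 20% coinsurance on €4737 = €947.40. OOP would hit €2097.40 > €2000, so the cap limits the member to €2000 − €1150 = €850. Plan pays €4737 − €850 = €3887.
#4 (€229): deductible met; 20% of €229 = €45.80. OOP would hit €2045.80 > €2000, so the cap limits the member to €2000 − €2000 = €0. Plan pays €229 − €0 = €229.
Insurer total = bills − member's total = €7424 − €2000 = €5424.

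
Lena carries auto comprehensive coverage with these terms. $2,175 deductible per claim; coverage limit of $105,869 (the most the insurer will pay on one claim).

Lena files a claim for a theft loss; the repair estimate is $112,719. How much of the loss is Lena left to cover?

After the deductible, $112,719 − $2,175 = $110,544 remains.
The $105,869 per-incident cap binds; insurer pays $105,869.
Out of pocket: $112,719 − $105,869 = $6,850.

$6,850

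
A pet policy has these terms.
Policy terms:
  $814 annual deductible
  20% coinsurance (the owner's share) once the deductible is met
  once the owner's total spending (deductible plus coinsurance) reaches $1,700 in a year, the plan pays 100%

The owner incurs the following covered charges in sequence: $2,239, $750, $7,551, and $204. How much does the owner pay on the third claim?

#1 ($2,239): deductible takes $814, $1,425 remains; 20% of $1,425 = $285. Cost to owner: $1,099. OOP to date $1,099.
#2 ($750): 20% coinsurance on $750 = $150. Owner owes $150 (running OOP $1,249).
#3 ($7,551): 20% coinsurance on $7,551 = $1,510.20. Adding that to $1,249 gives $2,759.20, past the $1,700 cap; owner pays only $1,700 − $1,249 = $451.

$451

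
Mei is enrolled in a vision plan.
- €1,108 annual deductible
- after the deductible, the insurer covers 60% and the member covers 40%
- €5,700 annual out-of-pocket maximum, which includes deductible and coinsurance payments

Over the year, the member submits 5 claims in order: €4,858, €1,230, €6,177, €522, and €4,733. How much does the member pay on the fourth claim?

Bill 1, €4,858: €1,108 finishes the deductible; €3,750 goes to coinsurance; member's 40% is €1,500. Member pays €2,608; OOP now €2,608.
Bill 2, €1,230: 40% coinsurance on €1,230 = €492. Cost to member: €492. OOP to date €3,100.
Bill 3, €6,177: 40% coinsurance on €6,177 = €2,470.80. Member owes €2,470.80 (running OOP €5,570.80).
Bill 4, €522: deductible already satisfied, so member's share is 40% × €522 = €208.80. OOP would hit €5,779.60 > €5,700, so the cap limits the member to €5,700 − €5,570.80 = €129.20.

€129.20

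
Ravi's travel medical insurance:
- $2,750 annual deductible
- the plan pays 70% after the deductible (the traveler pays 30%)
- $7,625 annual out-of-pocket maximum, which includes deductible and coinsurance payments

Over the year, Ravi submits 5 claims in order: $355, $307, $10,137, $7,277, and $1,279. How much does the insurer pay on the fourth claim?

Claim 1 ($355): all of it applies to the deductible. Traveler owes $355 (running OOP $355). Plan pays $355 − $355 = $0.
Claim 2 ($307): all of it applies to the deductible. Cost to traveler: $307. OOP to date $662. Plan pays $307 − $307 = $0.
Claim 3 ($10,137): $2,088 to deductible, leaving $8,049; coinsurance $8,049 × 30% = $2,414.70. Cost to traveler: $4,502.70. OOP to date $5,164.70. Plan pays $10,137 − $4,502.70 = $5,634.30.
Claim 4 ($7,277): 30% coinsurance on $7,277 = $2,183.10. Traveler owes $2,183.10 (running OOP $7,347.80). Insurer: $7,277 − $2,183.10 = $5,093.90.

$5,093.90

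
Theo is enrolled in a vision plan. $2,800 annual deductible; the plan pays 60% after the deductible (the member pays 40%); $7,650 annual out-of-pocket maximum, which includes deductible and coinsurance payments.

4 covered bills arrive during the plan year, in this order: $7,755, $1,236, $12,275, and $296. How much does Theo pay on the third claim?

$2,373.60

Claim 1 ($7,755): deductible takes $2,800, $4,955 remains; 40% of $4,955 = $1,982. Cost to member: $4,782. OOP to date $4,782.
Claim 2 ($1,236): deductible already satisfied, so member's share is 40% × $1,236 = $494.40. Cost to member: $494.40. OOP to date $5,276.40.
Claim 3 ($12,275): deductible met; 40% of $12,275 = $4,910. Adding that to $5,276.40 gives $10,186.40, past the $7,650 cap; member pays only $7,650 − $5,276.40 = $2,373.60.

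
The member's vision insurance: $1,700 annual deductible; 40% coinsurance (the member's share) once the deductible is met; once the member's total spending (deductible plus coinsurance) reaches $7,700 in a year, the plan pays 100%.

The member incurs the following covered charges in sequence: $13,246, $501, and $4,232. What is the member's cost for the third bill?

#1 ($13,246): $1,700 to deductible, leaving $11,546; member's 40% is $4,618.40. Cost to member: $6,318.40. OOP to date $6,318.40.
#2 ($501): deductible met; 40% of $501 = $200.40. Member owes $200.40 (running OOP $6,518.80).
#3 ($4,232): deductible met; 40% of $4,232 = $1,692.80. Adding that to $6,518.80 gives $8,211.60, past the $7,700 cap; member pays only $7,700 − $6,518.80 = $1,181.20.

$1,181.20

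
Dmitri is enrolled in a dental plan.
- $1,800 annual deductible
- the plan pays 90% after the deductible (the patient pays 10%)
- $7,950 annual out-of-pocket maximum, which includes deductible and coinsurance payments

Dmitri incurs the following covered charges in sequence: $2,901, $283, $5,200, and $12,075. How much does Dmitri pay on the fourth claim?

Bill 1, $2,901: $1,800 to deductible, leaving $1,101; coinsurance $1,101 × 10% = $110.10. Patient pays $1,910.10; OOP now $1,910.10.
Bill 2, $283: 10% coinsurance on $283 = $28.30. Cost to patient: $28.30. OOP to date $1,938.40.
Bill 3, $5,200: deductible met; 10% of $5,200 = $520. Patient pays $520; OOP now $2,458.40.
Bill 4, $12,075: deductible met; 10% of $12,075 = $1,207.50. Cost to patient: $1,207.50. OOP to date $3,665.90.

$1,207.50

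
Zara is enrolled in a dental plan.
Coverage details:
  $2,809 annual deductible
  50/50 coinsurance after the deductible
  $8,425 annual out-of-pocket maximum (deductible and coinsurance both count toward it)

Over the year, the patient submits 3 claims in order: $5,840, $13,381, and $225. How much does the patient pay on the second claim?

$4,100.50

#1 ($5,840): deductible takes $2,809, $3,031 remains; 50% of $3,031 = $1,515.50. Patient pays $4,324.50; OOP now $4,324.50.
#2 ($13,381): deductible already satisfied, so patient's share is 50% × $13,381 = $6,690.50. Adding that to $4,324.50 gives $11,015, past the $8,425 cap; patient pays only $8,425 − $4,324.50 = $4,100.50.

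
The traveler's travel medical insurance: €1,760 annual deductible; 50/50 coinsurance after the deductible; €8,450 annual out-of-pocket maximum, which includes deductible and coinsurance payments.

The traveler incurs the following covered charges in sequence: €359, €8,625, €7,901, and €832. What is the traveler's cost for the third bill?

€3,078

#1 (€359): entire amount goes to the deductible. Cost to traveler: €359. OOP to date €359.
#2 (€8,625): deductible takes €1,401, €7,224 remains; traveler's 50% is €3,612. Traveler owes €5,013 (running OOP €5,372).
#3 (€7,901): 50% coinsurance on €7,901 = €3,950.50. That would push OOP to €9,322.50, over the €8,450 cap, so traveler pays €8,450 − €5,372 = €3,078.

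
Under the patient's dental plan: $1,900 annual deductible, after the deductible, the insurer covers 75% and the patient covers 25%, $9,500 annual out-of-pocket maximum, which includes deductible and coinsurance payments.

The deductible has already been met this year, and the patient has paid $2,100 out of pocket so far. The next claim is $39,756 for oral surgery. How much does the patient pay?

With the deductible met, the entire $39,756 is subject to coinsurance.
Patient's 25% share of $39,756 is $9,939.
Adding $9,939 to the $2,100 already spent would give $12,039, which exceeds the $9,500 cap; the patient pays just $9,500 − $2,100 = $7,400.

$7,400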